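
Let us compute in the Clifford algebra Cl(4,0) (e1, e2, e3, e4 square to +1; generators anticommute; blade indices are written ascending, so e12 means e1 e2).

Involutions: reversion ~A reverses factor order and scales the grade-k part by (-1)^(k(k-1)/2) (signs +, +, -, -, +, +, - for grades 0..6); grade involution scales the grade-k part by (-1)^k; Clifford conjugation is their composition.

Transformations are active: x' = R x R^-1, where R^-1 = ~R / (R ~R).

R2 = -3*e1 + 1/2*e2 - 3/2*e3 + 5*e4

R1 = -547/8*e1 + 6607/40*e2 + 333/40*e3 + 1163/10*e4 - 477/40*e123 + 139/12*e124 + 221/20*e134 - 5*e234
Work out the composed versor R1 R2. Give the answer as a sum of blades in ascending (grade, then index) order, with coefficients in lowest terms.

Distribute over the terms of R2 (each basis-blade product reordered to ascending indices, repeated generators contracted through their squares):
R1 (-3*e1) = 1641/8 + 19821/40*e12 + 999/40*e13 + 3489/10*e14 + 1431/40*e23 - 139/4*e24 - 663/20*e34 - 15*e1234
R1 (1/2*e2) = 6607/80 - 547/16*e12 + 477/80*e13 - 139/24*e14 - 333/80*e23 - 1163/20*e24 - 5/2*e34 + 221/40*e1234
R1 (-3/2*e3) = -999/80 + 1431/80*e12 + 1641/16*e13 + 663/40*e14 - 19821/80*e23 - 15/2*e24 + 3489/20*e34 + 139/8*e1234
R1 (5*e4) = 1163/2 + 695/12*e12 + 221/4*e13 - 2735/8*e14 - 25*e23 + 6607/8*e24 + 333/8*e34 - 477/8*e1234
Summing the partial products and collecting blades:
Answer: 34269/40 + 64457/120*e12 + 755/4*e13 + 2137/120*e14 - 4823/20*e23 + 29019/40*e24 + 7217/40*e34 - 2069/40*e1234


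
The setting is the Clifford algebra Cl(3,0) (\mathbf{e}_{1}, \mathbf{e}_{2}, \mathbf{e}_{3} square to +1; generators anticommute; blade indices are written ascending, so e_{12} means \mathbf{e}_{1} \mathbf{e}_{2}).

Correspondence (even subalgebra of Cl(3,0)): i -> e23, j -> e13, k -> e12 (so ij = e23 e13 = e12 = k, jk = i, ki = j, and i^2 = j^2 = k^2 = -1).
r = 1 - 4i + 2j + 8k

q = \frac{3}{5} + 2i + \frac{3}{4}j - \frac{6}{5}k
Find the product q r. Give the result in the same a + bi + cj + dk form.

In blades: q = \frac{3}{5} - \frac{6}{5} e_{12} + \frac{3}{4} e_{13} + 2 e_{23}, r = 1 + 8 e_{12} + 2 e_{13} - 4 e_{23}.
Distribute q over r term by term (generator squares from the signature, products reordered to ascending indices): (\frac{3}{5})*r = \frac{3}{5} + \frac{24}{5} e_{12} + \frac{6}{5} e_{13} - \frac{12}{5} e_{23}; (-\frac{6}{5} e_{12})*r = \frac{48}{5} - \frac{6}{5} e_{12} + \frac{24}{5} e_{13} + \frac{12}{5} e_{23}; (\frac{3}{4} e_{13})*r = -\frac{3}{2} + 3 e_{12} + \frac{3}{4} e_{13} + 6 e_{23}; (2 e_{23})*r = 8 + 4 e_{12} - 16 e_{13} + 2 e_{23}.
Sum: \frac{167}{10} + \frac{53}{5} e_{12} - \frac{37}{4} e_{13} + 8 e_{23}; translating back through the correspondence:
Answer: \frac{167}{10} + 8i - \frac{37}{4}j + \frac{53}{5}k


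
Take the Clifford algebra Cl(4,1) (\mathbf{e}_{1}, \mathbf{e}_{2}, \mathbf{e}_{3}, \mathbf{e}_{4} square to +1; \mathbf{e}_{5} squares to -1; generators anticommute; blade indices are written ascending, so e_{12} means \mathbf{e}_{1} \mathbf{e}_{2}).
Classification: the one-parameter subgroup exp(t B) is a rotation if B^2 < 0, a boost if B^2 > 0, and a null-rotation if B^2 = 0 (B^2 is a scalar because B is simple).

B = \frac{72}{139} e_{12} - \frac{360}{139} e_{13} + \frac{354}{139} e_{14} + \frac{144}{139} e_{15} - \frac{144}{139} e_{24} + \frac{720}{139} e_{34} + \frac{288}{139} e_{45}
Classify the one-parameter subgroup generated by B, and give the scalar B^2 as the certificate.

B^2 term by term: the squares give (\frac{72}{139})^2*(e_{12})^2 + (-\frac{360}{139})^2*(e_{13})^2 + (\frac{354}{139})^2*(e_{14})^2 + (\frac{144}{139})^2*(e_{15})^2 + (-\frac{144}{139})^2*(e_{24})^2 + (\frac{720}{139})^2*(e_{34})^2 + (\frac{288}{139})^2*(e_{45})^2 = \frac{5184}{19321}*(-1) + \frac{129600}{19321}*(-1) + \frac{125316}{19321}*(-1) + \frac{20736}{19321}*(+1) + \frac{20736}{19321}*(-1) + \frac{518400}{19321}*(-1) + \frac{82944}{19321}*(+1) = -36 (each basis 2-blade squares to minus the product of its generators' squares); cross terms between blades sharing an index anticommute and cancel; the commuting (index-disjoint) pairs give grade-4 terms 2*c*c'*(blade product), which cancel blade by blade — e_{1234}: \frac{103680}{19321} - \frac{103680}{19321} = 0; e_{1245}: \frac{41472}{19321} - \frac{41472}{19321} = 0; e_{1345}: -\frac{207360}{19321} + \frac{207360}{19321} = 0 — confirming B is simple. So B^2 = -36.
Answer: rotation, certificate B^2 = -36. Check the certificate: B^2 = -36, and that sign is decisive whatever form B takes.


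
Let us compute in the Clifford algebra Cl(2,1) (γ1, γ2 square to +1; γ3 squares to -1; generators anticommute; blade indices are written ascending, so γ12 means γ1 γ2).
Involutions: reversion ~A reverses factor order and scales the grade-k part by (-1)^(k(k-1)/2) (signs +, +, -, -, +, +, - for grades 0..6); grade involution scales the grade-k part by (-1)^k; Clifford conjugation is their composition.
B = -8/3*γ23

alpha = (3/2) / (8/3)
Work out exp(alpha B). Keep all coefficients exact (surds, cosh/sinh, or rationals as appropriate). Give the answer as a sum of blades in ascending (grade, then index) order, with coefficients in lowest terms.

B^2 = (-8/3)^2*(γ23)^2 = 64/9*(+1) = 64/9 (a basis 2-blade squares to minus the product of its generators' squares).
B^2 = 64/9 — a positive square means the series sums to a boost: l = 8/3, alpha*l = 3/2, so exp(alpha B) = cosh(3/2) + (sinh(3/2)/(8/3))*B = cosh(3/2) + (3*sinh(3/2)/8)*B.
Answer: cosh(3/2) - sinh(3/2)*γ23


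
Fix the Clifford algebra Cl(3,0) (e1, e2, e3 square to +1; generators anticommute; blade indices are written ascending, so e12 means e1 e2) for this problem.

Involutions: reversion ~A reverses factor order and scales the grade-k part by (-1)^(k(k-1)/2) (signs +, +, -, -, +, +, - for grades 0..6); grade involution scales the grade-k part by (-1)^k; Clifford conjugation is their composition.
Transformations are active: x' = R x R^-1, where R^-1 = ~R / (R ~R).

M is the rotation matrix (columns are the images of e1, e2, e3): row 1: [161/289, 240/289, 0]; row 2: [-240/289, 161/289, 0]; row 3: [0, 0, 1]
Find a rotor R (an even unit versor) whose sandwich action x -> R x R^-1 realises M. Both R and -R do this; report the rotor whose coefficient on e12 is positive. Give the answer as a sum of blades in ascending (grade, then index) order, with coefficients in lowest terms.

Method: write R = a + b12*e12 + b13*e13 + b23*e23 with a^2 + b12^2 + b13^2 + b23^2 = 1 (so R^-1 = ~R). Expanding the columns R e_j ~R gives tr M = 4a^2 - 1 and, from the antisymmetric part, M21 - M12 = -4a*b12, M13 - M31 = 4a*b13, M32 - M23 = -4a*b23.
Here tr M = 611/289, so a^2 = (1 + tr M)/4 = 225/289 and a = ±15/17. Taking a = 15/17: M21 - M12 = -480/289, M13 - M31 = 0, M32 - M23 = 0, giving b12 = 8/17, b13 = 0, b23 = 0, i.e. R = 15/17 + 8/17*e12.
Its e12 coefficient is already positive.
Answer: 15/17 + 8/17*e12. Key observation: the double cover Spin(3) -> SO(3) sends R and -R to the same matrix (trace 611/289 here), so the stated sign of the e12 coefficient is what selects one sheet.


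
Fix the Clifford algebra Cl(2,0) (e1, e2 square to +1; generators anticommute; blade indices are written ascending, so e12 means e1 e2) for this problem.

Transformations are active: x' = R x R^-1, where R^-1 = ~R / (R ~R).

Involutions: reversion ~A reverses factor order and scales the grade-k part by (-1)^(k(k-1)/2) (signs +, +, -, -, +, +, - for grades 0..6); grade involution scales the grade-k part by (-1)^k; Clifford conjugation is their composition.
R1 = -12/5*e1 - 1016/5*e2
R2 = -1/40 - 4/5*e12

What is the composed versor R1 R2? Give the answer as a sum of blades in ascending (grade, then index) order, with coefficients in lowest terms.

Distribute over the terms of R1 (each basis-blade product reordered to ascending indices, repeated generators contracted through their squares):
(-12/5*e1) R2 = 3/50*e1 + 48/25*e2
(-1016/5*e2) R2 = -4064/25*e1 + 127/25*e2
Summing the partial products and collecting blades:
Answer: -325/2*e1 + 7*e2


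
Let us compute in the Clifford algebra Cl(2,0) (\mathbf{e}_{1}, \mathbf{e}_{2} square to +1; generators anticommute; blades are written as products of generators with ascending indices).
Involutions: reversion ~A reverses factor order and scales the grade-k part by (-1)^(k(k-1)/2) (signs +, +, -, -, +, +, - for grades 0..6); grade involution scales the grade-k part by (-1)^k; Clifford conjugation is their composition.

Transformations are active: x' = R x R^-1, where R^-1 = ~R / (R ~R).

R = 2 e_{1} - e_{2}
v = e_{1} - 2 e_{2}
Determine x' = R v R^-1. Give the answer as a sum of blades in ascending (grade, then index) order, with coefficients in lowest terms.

~R = 2 e_{1} - e_{2}, and R ~R = 5, so R^-1 = ~R / (5).
R v = 4 - 3 e_{1} e_{2}
Answer: \frac{11}{5} e_{1} + \frac{2}{5} e_{2}


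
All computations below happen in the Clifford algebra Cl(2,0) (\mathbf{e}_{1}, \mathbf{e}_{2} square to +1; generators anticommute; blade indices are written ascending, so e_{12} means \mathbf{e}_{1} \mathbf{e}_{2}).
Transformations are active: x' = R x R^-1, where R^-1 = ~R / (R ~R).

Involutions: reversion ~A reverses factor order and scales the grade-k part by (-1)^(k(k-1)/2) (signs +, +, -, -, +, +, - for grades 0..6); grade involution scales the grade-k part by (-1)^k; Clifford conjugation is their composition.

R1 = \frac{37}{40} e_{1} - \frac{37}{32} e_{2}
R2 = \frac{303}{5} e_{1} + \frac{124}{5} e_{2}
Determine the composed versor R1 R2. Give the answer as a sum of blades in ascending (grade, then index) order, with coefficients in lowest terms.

Distribute over the terms of R1 (each basis-blade product reordered to ascending indices, repeated generators contracted through their squares):
(\frac{37}{40} e_{1}) R2 = \frac{11211}{200} + \frac{1147}{50} e_{12}
(-\frac{37}{32} e_{2}) R2 = -\frac{1147}{40} + \frac{11211}{160} e_{12}
Summing the partial products and collecting blades:
Answer: \frac{1369}{50} + \frac{74407}{800} e_{12}


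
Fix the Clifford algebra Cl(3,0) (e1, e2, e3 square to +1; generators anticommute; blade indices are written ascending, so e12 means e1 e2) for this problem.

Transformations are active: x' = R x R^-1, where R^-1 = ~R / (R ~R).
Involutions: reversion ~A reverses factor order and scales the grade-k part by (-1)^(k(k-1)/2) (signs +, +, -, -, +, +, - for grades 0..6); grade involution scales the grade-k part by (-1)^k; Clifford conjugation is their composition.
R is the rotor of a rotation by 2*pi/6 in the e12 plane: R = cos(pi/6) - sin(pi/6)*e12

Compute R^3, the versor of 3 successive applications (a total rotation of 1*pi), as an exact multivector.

Because a rotor carries half the rotation angle, composing 3 copies of this e12-plane rotor multiplies the phase: 3*(pi/6) = pi/2, hence R^3 = cos(pi/2) - sin(pi/2)*e12.
cos(pi/2) = 0 and sin(pi/2) = 1, so R^3 = -e12. The net rotation is 1*pi; the rotor keeps the half-angle phase exactly.
Answer: -e12


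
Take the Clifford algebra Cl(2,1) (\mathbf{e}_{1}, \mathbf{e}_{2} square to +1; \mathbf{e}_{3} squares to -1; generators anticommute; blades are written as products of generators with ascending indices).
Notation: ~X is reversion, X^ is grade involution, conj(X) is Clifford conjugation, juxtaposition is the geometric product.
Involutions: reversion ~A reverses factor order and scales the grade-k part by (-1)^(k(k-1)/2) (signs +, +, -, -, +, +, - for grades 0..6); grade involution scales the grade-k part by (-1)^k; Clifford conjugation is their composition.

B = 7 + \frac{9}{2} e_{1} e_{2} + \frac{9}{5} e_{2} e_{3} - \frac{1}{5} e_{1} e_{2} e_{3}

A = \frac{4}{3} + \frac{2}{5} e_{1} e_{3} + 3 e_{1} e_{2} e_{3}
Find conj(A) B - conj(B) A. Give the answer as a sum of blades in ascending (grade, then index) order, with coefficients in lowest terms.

first term: \frac{131}{15} + \frac{27}{5} e_{1} - \frac{2}{25} e_{2} - \frac{27}{2} e_{3} + \frac{132}{25} e_{1} e_{2} - \frac{14}{5} e_{1} e_{3} + \frac{3}{5} e_{2} e_{3} + \frac{311}{15} e_{1} e_{2} e_{3}
second term: \frac{131}{15} - \frac{27}{5} e_{1} + \frac{2}{25} e_{2} + \frac{27}{2} e_{3} - \frac{132}{25} e_{1} e_{2} + \frac{14}{5} e_{1} e_{3} - \frac{3}{5} e_{2} e_{3} + \frac{311}{15} e_{1} e_{2} e_{3}
Answer: \frac{54}{5} e_{1} - \frac{4}{25} e_{2} - 27 e_{3} + \frac{264}{25} e_{1} e_{2} - \frac{28}{5} e_{1} e_{3} + \frac{6}{5} e_{2} e_{3}


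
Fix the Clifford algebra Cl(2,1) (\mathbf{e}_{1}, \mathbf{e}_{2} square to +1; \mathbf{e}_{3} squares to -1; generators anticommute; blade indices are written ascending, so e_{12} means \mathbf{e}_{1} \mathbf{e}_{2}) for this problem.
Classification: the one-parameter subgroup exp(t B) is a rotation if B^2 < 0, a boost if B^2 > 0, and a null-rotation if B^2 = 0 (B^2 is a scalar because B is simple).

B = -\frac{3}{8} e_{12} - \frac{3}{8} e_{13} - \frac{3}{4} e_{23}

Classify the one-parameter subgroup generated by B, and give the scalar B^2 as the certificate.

B^2 term by term: the squares give (-\frac{3}{8})^2*(e_{12})^2 + (-\frac{3}{8})^2*(e_{13})^2 + (-\frac{3}{4})^2*(e_{23})^2 = \frac{9}{64}*(-1) + \frac{9}{64}*(+1) + \frac{9}{16}*(+1) = \frac{9}{16} (each basis 2-blade squares to minus the product of its generators' squares); cross terms between blades sharing an index anticommute and cancel. So B^2 = \frac{9}{16}.
Answer: boost, certificate B^2 = \frac{9}{16}. Check the certificate: B^2 = \frac{9}{16}, and that sign is decisive whatever form B takes.


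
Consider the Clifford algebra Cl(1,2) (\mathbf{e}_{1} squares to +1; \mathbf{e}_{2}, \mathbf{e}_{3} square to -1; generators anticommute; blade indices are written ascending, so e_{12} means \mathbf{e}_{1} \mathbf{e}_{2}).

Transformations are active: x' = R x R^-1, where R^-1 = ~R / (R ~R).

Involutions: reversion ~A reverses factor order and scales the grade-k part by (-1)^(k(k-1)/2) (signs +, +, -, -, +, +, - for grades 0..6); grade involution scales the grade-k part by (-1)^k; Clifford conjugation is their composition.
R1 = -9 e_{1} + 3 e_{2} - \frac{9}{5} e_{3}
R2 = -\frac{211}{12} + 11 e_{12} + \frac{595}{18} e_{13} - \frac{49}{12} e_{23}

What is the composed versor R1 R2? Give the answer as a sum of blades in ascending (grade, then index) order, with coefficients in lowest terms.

Distribute over the terms of R1 (each basis-blade product reordered to ascending indices, repeated generators contracted through their squares):
(-9 e_{1}) R2 = \frac{633}{4} e_{1} - 99 e_{2} - \frac{595}{2} e_{3} + \frac{147}{4} e_{123}
(3 e_{2}) R2 = 33 e_{1} - \frac{211}{4} e_{2} + \frac{49}{4} e_{3} - \frac{595}{6} e_{123}
(-\frac{9}{5} e_{3}) R2 = -\frac{119}{2} e_{1} + \frac{147}{20} e_{2} + \frac{633}{20} e_{3} - \frac{99}{5} e_{123}
Summing the partial products and collecting blades:
Answer: \frac{527}{4} e_{1} - \frac{722}{5} e_{2} - \frac{1268}{5} e_{3} - \frac{4933}{60} e_{123}


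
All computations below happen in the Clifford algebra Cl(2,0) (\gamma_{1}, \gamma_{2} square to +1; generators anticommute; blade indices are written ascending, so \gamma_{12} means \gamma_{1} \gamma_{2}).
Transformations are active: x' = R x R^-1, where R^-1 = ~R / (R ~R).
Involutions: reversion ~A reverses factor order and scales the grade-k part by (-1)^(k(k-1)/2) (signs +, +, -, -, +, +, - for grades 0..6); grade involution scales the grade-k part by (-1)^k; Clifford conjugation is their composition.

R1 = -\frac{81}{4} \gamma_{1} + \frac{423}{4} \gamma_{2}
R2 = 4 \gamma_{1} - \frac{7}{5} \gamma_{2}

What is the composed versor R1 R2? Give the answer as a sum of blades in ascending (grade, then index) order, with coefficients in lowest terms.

Distribute over the terms of R1 (each basis-blade product reordered to ascending indices, repeated generators contracted through their squares):
(-\frac{81}{4} \gamma_{1}) R2 = -81 + \frac{567}{20} \gamma_{12}
(\frac{423}{4} \gamma_{2}) R2 = -\frac{2961}{20} - 423 \gamma_{12}
Summing the partial products and collecting blades:
Answer: -\frac{4581}{20} - \frac{7893}{20} \gamma_{12}


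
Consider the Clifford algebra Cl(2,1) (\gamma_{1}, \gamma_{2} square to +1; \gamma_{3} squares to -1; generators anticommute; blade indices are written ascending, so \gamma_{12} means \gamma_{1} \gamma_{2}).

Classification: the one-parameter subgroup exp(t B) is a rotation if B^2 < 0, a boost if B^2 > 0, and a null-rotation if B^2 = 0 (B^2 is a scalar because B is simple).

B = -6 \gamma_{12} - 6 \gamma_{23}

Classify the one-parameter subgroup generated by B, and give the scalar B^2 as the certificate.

B^2 term by term: the squares give (-6)^2*(\gamma_{12})^2 + (-6)^2*(\gamma_{23})^2 = 36*(-1) + 36*(+1) = 0 (each basis 2-blade squares to minus the product of its generators' squares); cross terms between blades sharing an index anticommute and cancel. So B^2 = 0.
Answer: null-rotation, certificate B^2 = 0. One invariant decides it: the square 0 survives every conjugation, and its sign is exactly the classification.


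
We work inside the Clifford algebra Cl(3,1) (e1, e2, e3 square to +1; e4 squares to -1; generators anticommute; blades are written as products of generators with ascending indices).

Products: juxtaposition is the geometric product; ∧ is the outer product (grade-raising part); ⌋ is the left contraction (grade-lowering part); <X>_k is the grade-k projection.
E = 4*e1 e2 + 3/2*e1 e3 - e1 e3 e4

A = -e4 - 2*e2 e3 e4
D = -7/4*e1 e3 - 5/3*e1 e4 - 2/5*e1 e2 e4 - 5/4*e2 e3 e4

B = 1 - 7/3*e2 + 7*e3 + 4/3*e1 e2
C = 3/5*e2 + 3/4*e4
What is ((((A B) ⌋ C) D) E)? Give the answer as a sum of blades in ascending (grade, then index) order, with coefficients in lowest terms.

step 1: -e4 + 35/3*e2 e4 + 35/3*e3 e4 - 4/3*e1 e2 e4 + 8/3*e1 e3 e4 - 2*e2 e3 e4
step 2: 3/4
step 3: -21/16*e1 e3 - 5/4*e1 e4 - 3/10*e1 e2 e4 - 15/16*e2 e3 e4
step 4: 63/32 - 5/4*e3 - 9/80*e4 - 15/16*e1 e2 - 99/20*e2 e3 - 5*e2 e4 - 15/8*e3 e4 - 45/32*e1 e2 e4 + 15/4*e1 e3 e4 + 9/20*e2 e3 e4
Answer: 63/32 - 5/4*e3 - 9/80*e4 - 15/16*e1 e2 - 99/20*e2 e3 - 5*e2 e4 - 15/8*e3 e4 - 45/32*e1 e2 e4 + 15/4*e1 e3 e4 + 9/20*e2 e3 e4


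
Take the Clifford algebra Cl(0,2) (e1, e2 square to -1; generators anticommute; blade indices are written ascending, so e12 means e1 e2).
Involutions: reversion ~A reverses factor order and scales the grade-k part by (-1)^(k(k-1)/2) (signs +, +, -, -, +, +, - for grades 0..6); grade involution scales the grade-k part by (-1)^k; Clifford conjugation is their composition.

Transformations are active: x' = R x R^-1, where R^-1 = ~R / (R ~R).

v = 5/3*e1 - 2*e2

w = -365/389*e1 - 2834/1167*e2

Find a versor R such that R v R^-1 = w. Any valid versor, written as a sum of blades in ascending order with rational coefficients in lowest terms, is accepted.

R = v + w = 850/1167*e1 - 5168/1167*e2 works: the equal norms (-61/9) guarantee its sandwich swaps v into w.
Answer: 850/1167*e1 - 5168/1167*e2


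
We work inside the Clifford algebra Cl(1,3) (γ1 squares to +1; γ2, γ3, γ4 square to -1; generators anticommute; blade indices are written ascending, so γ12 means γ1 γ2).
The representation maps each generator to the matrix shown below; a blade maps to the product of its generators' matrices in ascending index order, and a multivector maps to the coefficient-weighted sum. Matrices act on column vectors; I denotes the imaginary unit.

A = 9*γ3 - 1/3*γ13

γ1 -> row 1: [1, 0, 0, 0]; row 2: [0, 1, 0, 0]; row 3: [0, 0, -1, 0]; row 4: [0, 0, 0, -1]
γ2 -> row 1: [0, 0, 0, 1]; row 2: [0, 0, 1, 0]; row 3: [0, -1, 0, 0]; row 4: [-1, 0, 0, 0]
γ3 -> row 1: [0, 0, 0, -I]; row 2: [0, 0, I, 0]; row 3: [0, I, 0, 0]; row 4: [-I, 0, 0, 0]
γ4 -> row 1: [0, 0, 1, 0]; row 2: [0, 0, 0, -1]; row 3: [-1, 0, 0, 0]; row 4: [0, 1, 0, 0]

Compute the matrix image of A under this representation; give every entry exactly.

Bivector images (products of the table entries): rho(γ13) = rho(γ1)rho(γ3) = row 1: [0, 0, 0, -I]; row 2: [0, 0, I, 0]; row 3: [0, -I, 0, 0]; row 4: [I, 0, 0, 0].
M = (9)*rho(γ3) + (-1/3)*rho(γ13), summed entrywise:
Answer: row 1: [0, 0, 0, -26*I/3]; row 2: [0, 0, 26*I/3, 0]; row 3: [0, 28*I/3, 0, 0]; row 4: [-28*I/3, 0, 0, 0]


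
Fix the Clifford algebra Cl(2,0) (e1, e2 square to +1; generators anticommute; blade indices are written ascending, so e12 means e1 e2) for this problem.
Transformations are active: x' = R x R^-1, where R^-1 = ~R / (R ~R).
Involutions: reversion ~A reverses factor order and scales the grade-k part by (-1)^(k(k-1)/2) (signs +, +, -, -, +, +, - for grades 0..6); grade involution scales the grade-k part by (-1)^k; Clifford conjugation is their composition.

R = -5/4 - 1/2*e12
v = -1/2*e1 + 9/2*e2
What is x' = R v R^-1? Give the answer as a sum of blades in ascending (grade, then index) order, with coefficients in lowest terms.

~R = -5/4 + 1/2*e12, and R ~R = 29/16, so R^-1 = ~R / (29/16).
R v = -13/8*e1 - 47/8*e2
Answer: 159/58*e1 + 209/58*e2


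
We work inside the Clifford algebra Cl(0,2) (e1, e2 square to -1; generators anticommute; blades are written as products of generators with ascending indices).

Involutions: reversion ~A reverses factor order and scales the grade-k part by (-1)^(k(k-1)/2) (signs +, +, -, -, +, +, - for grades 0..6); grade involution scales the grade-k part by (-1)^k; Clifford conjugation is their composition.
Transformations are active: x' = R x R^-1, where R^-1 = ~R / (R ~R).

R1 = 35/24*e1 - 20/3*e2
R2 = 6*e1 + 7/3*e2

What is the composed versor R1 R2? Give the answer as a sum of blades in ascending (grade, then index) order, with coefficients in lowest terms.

Distribute over the terms of R1 (each basis-blade product reordered to ascending indices, repeated generators contracted through their squares):
(35/24*e1) R2 = -35/4 + 245/72*e1 e2
(-20/3*e2) R2 = 140/9 + 40*e1 e2
Summing the partial products and collecting blades:
Answer: 245/36 + 3125/72*e1 e2


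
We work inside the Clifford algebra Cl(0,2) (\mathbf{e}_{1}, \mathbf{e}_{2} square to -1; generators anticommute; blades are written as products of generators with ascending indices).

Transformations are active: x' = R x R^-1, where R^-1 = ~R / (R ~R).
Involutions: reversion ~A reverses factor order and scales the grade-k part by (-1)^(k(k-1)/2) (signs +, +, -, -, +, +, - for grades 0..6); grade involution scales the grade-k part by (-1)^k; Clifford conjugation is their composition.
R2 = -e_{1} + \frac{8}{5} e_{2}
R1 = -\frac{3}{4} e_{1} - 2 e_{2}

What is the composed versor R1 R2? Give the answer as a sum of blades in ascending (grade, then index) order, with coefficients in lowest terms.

Distribute over the terms of R1 (each basis-blade product reordered to ascending indices, repeated generators contracted through their squares):
(-\frac{3}{4} e_{1}) R2 = -\frac{3}{4} - \frac{6}{5} e_{1} e_{2}
(-2 e_{2}) R2 = \frac{16}{5} - 2 e_{1} e_{2}
Summing the partial products and collecting blades:
Answer: \frac{49}{20} - \frac{16}{5} e_{1} e_{2}


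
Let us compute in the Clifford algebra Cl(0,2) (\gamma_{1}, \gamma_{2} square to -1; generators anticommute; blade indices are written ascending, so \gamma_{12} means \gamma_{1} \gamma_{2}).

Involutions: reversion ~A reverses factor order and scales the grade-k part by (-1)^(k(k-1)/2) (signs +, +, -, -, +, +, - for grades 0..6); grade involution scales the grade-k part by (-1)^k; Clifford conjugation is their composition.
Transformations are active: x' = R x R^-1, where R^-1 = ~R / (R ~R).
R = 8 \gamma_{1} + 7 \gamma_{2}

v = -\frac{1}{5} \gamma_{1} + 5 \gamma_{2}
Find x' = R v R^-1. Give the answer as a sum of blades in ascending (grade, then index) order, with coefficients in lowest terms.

~R = 8 \gamma_{1} + 7 \gamma_{2}, and R ~R = -113, so R^-1 = ~R / (-113).
R v = -\frac{167}{5} + \frac{207}{5} \gamma_{12}
Answer: \frac{557}{113} \gamma_{1} - \frac{487}{565} \gamma_{2}


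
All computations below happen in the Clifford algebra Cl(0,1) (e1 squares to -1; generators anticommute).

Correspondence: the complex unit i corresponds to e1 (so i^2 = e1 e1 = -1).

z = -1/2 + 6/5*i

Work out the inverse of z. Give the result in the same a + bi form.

In blades: z = -1/2 + 6/5*e1.
With qbar = -1/2 - 6/5*e1 (scalar fixed, mapped units negated), z qbar = 169/100 (the sum of squared coefficients), so z^-1 = qbar / (169/100) = -50/169 - 120/169*e1; translating back:
Answer: -50/169 - 120/169*i


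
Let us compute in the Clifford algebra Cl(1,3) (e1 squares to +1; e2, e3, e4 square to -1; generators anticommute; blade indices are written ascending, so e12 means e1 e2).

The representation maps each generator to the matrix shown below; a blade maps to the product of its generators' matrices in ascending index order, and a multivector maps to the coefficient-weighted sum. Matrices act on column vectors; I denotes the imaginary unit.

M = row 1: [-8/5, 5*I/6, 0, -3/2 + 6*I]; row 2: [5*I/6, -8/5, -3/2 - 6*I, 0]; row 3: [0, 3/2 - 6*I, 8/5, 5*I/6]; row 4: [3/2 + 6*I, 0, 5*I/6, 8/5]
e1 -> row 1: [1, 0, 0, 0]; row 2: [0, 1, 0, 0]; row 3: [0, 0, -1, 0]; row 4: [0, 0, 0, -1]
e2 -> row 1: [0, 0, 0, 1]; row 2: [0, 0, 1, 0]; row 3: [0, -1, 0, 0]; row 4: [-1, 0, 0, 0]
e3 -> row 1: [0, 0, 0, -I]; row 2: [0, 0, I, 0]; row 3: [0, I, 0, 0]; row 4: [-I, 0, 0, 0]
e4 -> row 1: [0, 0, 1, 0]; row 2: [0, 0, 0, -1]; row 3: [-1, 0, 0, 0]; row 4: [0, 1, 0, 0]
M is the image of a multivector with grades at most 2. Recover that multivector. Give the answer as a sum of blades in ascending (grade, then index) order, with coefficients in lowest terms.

Method: the blade images are trace-orthogonal — tr(rho(e_A) rho(e_B)^-1) = 4 if A = B and 0 otherwise — and rho(e_A)^-1 = (e_A)^2 * rho(e_A) with (e_A)^2 = +1 or -1, so the coefficient of e_A in the preimage is (e_A)^2 * tr(M rho(e_A))/4.
Nonzero projections over blades of grade <= 2: e1: (e1)^2 = +1, tr(M rho(e1)) = -32/5, coefficient -8/5; e2: (e2)^2 = -1, tr(M rho(e2)) = 6, coefficient -3/2; e3: (e3)^2 = -1, tr(M rho(e3)) = 24, coefficient -6; e34: (e34)^2 = -1, tr(M rho(e34)) = 10/3, coefficient -5/6. Every other blade of grade <= 2 projects to 0.
Answer: -8/5*e1 - 3/2*e2 - 6*e3 - 5/6*e34


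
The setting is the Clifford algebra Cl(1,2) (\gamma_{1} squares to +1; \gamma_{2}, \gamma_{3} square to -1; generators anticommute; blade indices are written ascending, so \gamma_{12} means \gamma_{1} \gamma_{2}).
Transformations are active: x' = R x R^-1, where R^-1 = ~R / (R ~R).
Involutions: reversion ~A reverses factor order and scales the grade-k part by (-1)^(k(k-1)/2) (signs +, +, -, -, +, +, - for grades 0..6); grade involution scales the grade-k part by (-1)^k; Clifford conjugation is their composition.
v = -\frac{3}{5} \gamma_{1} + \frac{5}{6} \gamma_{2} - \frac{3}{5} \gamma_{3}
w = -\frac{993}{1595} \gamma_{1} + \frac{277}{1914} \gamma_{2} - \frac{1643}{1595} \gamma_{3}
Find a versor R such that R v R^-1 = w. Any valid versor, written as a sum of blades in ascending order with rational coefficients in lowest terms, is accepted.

The midline construction: v and w both square to -\frac{25}{36}, so reflecting in their sum -\frac{390}{319} \gamma_{1} + \frac{312}{319} \gamma_{2} - \frac{520}{319} \gamma_{3} exchanges them.
Answer: -\frac{390}{319} \gamma_{1} + \frac{312}{319} \gamma_{2} - \frac{520}{319} \gamma_{3}


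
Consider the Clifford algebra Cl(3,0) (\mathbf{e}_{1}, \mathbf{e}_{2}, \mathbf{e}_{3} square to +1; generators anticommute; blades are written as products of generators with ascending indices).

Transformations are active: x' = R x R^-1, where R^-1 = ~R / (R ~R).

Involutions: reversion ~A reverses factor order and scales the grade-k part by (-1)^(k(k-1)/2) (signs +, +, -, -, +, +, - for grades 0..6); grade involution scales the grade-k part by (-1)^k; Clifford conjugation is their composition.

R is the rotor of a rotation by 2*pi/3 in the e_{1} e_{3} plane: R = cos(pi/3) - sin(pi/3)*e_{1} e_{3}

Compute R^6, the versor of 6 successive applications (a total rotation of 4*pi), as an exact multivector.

Half-angle bookkeeping: 6 applications in e_{1} e_{3} add up to rotor phase 6*pi/3 = 2 \pi, so R^6 = cos(2 \pi) - sin(2 \pi)*e_{1} e_{3}.
cos(2 \pi) = 1 and sin(2 \pi) = 0, so R^6 = 1. The total rotation 4*pi is 2 full turns, so every vector returns to itself, yet the rotor is +1, back on the identity sheet (an even number of 2*pi turns).
Answer: 1


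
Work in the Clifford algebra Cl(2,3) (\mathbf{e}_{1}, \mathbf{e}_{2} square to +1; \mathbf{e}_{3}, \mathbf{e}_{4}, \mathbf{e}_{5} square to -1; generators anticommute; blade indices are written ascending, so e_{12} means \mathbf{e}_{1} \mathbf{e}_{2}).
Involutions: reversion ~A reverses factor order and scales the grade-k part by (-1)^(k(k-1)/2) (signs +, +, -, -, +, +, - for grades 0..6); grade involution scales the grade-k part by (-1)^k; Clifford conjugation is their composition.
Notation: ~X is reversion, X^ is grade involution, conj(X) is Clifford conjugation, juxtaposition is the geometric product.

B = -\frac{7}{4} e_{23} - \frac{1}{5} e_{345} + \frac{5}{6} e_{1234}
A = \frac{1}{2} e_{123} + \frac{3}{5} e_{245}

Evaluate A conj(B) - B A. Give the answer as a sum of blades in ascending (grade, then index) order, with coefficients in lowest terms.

first term: \frac{7}{8} e_{1} + \frac{5}{12} e_{4} + \frac{3}{25} e_{23} - \frac{1}{2} e_{135} + \frac{21}{20} e_{345} + \frac{1}{10} e_{1245}
second term: -\frac{7}{8} e_{1} - \frac{5}{12} e_{4} - \frac{3}{25} e_{23} - \frac{1}{2} e_{135} + \frac{21}{20} e_{345} + \frac{1}{10} e_{1245}
Answer: \frac{7}{4} e_{1} + \frac{5}{6} e_{4} + \frac{6}{25} e_{23}


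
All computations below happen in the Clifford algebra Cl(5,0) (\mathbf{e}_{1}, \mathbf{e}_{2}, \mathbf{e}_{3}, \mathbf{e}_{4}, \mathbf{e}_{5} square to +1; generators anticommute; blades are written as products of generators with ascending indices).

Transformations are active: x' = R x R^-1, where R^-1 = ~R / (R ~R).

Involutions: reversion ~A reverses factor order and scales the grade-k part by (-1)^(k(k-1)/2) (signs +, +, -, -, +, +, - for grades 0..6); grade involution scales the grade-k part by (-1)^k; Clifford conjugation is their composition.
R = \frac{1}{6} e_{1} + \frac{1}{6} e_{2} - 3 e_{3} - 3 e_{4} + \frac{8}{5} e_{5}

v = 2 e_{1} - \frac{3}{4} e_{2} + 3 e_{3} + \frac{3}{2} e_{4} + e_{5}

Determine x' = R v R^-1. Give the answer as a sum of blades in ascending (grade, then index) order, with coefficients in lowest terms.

~R = \frac{1}{6} e_{1} + \frac{1}{6} e_{2} - 3 e_{3} - 3 e_{4} + \frac{8}{5} e_{5}, and R ~R = \frac{9277}{450}, so R^-1 = ~R / (\frac{9277}{450}).
R v = -\frac{1403}{120} - \frac{11}{24} e_{1} e_{2} + \frac{13}{2} e_{1} e_{3} + \frac{25}{4} e_{1} e_{4} - \frac{91}{30} e_{1} e_{5} - \frac{7}{4} e_{2} e_{3} - 2 e_{2} e_{4} + \frac{41}{30} e_{2} e_{5} + \frac{9}{2} e_{3} e_{4} - \frac{39}{5} e_{3} e_{5} - \frac{27}{5} e_{4} e_{5}
Answer: -\frac{81231}{37108} e_{1} + \frac{5204}{9277} e_{2} + \frac{7473}{18554} e_{3} + \frac{17652}{9277} e_{4} - \frac{26113}{9277} e_{5}


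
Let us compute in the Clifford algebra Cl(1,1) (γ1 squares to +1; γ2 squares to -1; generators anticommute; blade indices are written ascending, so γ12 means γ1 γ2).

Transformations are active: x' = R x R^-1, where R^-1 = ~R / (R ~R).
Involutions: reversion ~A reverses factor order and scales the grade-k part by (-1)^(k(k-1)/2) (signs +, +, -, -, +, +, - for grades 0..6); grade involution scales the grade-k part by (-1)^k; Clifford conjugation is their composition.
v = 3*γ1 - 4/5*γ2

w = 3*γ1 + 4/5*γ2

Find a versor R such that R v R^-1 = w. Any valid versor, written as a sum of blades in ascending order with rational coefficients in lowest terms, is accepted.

The midline construction: v and w both square to 209/25, so reflecting in their sum 6*γ1 exchanges them.
Answer: 6*γ1


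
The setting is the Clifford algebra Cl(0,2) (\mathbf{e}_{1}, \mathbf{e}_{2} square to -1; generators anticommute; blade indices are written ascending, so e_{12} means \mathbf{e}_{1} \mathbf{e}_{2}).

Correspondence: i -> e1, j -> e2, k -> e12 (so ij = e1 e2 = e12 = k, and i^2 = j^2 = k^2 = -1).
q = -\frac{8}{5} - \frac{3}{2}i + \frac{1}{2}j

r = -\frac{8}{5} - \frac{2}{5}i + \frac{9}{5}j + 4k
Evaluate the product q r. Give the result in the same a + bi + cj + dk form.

In blades: q = -\frac{8}{5} - \frac{3}{2} e_{1} + \frac{1}{2} e_{2}, r = -\frac{8}{5} - \frac{2}{5} e_{1} + \frac{9}{5} e_{2} + 4 e_{12}.
Distribute q over r term by term (generator squares from the signature, products reordered to ascending indices): (-\frac{8}{5})*r = \frac{64}{25} + \frac{16}{25} e_{1} - \frac{72}{25} e_{2} - \frac{32}{5} e_{12}; (-\frac{3}{2} e_{1})*r = -\frac{3}{5} + \frac{12}{5} e_{1} + 6 e_{2} - \frac{27}{10} e_{12}; (\frac{1}{2} e_{2})*r = -\frac{9}{10} + 2 e_{1} - \frac{4}{5} e_{2} + \frac{1}{5} e_{12}.
Sum: \frac{53}{50} + \frac{126}{25} e_{1} + \frac{58}{25} e_{2} - \frac{89}{10} e_{12}; translating back through the correspondence:
Answer: \frac{53}{50} + \frac{126}{25}i + \frac{58}{25}j - \frac{89}{10}k


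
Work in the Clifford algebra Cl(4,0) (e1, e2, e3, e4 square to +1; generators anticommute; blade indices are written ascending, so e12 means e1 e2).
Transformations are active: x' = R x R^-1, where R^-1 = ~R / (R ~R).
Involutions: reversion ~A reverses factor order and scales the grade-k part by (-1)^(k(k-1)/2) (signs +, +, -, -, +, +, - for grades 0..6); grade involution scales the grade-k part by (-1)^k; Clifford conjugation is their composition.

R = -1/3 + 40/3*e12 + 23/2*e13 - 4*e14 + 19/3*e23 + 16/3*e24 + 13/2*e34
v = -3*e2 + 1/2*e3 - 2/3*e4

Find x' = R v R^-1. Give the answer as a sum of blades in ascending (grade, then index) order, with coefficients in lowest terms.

~R = -1/3 - 40/3*e12 - 23/2*e13 + 4*e14 - 19/3*e23 - 16/3*e24 - 13/2*e34, and R ~R = 7865/18, so R^-1 = ~R / (7865/18).
R v = -379/12*e1 + 11/18*e2 + 29/2*e3 + 467/36*e4 + 247/6*e123 - 188/9*e124 - 17/3*e134 - 475/18*e234
Answer: 2657/4719*e1 - 1583/4719*e2 + 23885/9438*e3 - 7981/4719*e4


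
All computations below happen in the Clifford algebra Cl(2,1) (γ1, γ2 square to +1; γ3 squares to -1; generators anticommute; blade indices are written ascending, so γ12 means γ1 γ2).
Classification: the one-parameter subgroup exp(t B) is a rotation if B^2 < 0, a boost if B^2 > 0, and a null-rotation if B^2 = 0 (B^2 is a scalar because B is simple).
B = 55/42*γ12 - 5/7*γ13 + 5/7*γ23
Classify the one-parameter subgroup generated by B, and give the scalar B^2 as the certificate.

B^2 term by term: the squares give (55/42)^2*(γ12)^2 + (-5/7)^2*(γ13)^2 + (5/7)^2*(γ23)^2 = 3025/1764*(-1) + 25/49*(+1) + 25/49*(+1) = -25/36 (each basis 2-blade squares to minus the product of its generators' squares); cross terms between blades sharing an index anticommute and cancel. So B^2 = -25/36.
Answer: rotation, certificate B^2 = -25/36. Check the certificate: B^2 = -25/36, and that sign is decisive whatever form B takes.


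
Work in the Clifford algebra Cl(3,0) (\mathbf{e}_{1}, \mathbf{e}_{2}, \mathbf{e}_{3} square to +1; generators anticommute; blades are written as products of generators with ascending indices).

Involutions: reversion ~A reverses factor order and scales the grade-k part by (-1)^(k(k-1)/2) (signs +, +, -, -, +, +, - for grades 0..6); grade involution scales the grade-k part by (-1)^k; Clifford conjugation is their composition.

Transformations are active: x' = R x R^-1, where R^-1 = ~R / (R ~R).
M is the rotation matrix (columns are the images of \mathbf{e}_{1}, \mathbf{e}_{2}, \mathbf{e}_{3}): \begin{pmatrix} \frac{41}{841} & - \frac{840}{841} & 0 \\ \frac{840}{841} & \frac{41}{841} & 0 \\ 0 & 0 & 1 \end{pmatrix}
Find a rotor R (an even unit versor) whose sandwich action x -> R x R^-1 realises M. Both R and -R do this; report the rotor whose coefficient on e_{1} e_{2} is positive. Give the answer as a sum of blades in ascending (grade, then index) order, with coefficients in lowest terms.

Method: write R = a + b12*e_{1} e_{2} + b13*e_{1} e_{3} + b23*e_{2} e_{3} with a^2 + b12^2 + b13^2 + b23^2 = 1 (so R^-1 = ~R). Expanding the columns R e_j ~R gives tr M = 4a^2 - 1 and, from the antisymmetric part, M21 - M12 = -4a*b12, M13 - M31 = 4a*b13, M32 - M23 = -4a*b23.
Here tr M = \frac{923}{841}, so a^2 = (1 + tr M)/4 = \frac{441}{841} and a = ±\frac{21}{29}. Taking a = \frac{21}{29}: M21 - M12 = \frac{1680}{841}, M13 - M31 = 0, M32 - M23 = 0, giving b12 = -\frac{20}{29}, b13 = 0, b23 = 0, i.e. R = \frac{21}{29} - \frac{20}{29} e_{1} e_{2}.
Its e_{1} e_{2} coefficient is negative, so report the other preimage -R.
Answer: -\frac{21}{29} + \frac{20}{29} e_{1} e_{2}. Why the constraint matters: R and -R act identically through the sandwich — M has trace \frac{923}{841} either way — so only the sign condition on e_{1} e_{2} picks one of the two preimages.


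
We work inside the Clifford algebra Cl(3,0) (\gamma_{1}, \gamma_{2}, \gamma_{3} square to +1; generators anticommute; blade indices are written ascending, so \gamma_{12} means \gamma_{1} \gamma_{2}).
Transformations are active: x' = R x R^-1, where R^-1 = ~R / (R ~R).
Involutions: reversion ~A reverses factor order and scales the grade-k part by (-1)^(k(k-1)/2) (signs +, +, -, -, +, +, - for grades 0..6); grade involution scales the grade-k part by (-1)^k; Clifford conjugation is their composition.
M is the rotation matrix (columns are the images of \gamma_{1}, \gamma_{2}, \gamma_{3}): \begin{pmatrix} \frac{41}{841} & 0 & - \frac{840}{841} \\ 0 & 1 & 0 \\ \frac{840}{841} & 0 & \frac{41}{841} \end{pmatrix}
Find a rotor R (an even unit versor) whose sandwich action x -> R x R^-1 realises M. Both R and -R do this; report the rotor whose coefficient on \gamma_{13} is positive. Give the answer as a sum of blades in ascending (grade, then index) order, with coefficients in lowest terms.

Method: write R = a + b12*\gamma_{12} + b13*\gamma_{13} + b23*\gamma_{23} with a^2 + b12^2 + b13^2 + b23^2 = 1 (so R^-1 = ~R). Expanding the columns R e_j ~R gives tr M = 4a^2 - 1 and, from the antisymmetric part, M21 - M12 = -4a*b12, M13 - M31 = 4a*b13, M32 - M23 = -4a*b23.
Here tr M = \frac{923}{841}, so a^2 = (1 + tr M)/4 = \frac{441}{841} and a = ±\frac{21}{29}. Taking a = \frac{21}{29}: M21 - M12 = 0, M13 - M31 = -\frac{1680}{841}, M32 - M23 = 0, giving b12 = 0, b13 = -\frac{20}{29}, b23 = 0, i.e. R = \frac{21}{29} - \frac{20}{29} \gamma_{13}.
Its \gamma_{13} coefficient is negative, so report the other preimage -R.
Answer: -\frac{21}{29} + \frac{20}{29} \gamma_{13}. Key observation: the double cover Spin(3) -> SO(3) sends R and -R to the same matrix (trace \frac{923}{841} here), so the stated sign of the \gamma_{13} coefficient is what selects one sheet.


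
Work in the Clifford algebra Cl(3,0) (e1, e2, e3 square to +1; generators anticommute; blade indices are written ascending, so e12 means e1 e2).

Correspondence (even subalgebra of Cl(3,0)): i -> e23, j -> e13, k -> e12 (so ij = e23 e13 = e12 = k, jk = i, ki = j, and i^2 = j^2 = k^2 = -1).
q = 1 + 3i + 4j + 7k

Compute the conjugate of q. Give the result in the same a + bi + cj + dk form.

In blades: q = 1 + 7*e12 + 4*e13 + 3*e23.
Quaternion conjugation is reversion on the even subalgebra: the scalar is fixed and every grade-2 blade flips sign, giving 1 - 7*e12 - 4*e13 - 3*e23; translating back:
Answer: 1 - 3i - 4j - 7k


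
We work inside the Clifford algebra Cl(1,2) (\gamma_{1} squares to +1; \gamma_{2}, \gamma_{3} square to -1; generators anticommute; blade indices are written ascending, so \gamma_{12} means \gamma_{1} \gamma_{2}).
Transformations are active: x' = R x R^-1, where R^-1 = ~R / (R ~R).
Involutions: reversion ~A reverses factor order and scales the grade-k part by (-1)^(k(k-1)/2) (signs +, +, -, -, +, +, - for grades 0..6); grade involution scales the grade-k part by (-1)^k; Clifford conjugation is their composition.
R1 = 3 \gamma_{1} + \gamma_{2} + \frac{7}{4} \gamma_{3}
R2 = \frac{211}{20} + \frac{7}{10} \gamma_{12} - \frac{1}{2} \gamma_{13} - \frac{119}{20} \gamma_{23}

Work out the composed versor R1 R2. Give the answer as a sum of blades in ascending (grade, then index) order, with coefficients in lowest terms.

Distribute over the terms of R1 (each basis-blade product reordered to ascending indices, repeated generators contracted through their squares):
(3 \gamma_{1}) R2 = \frac{633}{20} \gamma_{1} + \frac{21}{10} \gamma_{2} - \frac{3}{2} \gamma_{3} - \frac{357}{20} \gamma_{123}
(\gamma_{2}) R2 = \frac{7}{10} \gamma_{1} + \frac{211}{20} \gamma_{2} + \frac{119}{20} \gamma_{3} + \frac{1}{2} \gamma_{123}
(\frac{7}{4} \gamma_{3}) R2 = -\frac{7}{8} \gamma_{1} - \frac{833}{80} \gamma_{2} + \frac{1477}{80} \gamma_{3} + \frac{49}{40} \gamma_{123}
Summing the partial products and collecting blades:
Answer: \frac{1259}{40} \gamma_{1} + \frac{179}{80} \gamma_{2} + \frac{1833}{80} \gamma_{3} - \frac{129}{8} \gamma_{123}
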